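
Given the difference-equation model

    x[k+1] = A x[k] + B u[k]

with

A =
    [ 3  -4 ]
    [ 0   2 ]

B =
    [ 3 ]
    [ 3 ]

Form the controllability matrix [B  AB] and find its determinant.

27

AB = [[-3], [6]]
Controllability matrix C = [B  AB] = [[3, -3], [3, 6]]
det(C) = 3·6 - (-3)·3 = 18 - (-9) = 27
Since det(C) ≠ 0, rank(C) = 2 and the system is completely controllable.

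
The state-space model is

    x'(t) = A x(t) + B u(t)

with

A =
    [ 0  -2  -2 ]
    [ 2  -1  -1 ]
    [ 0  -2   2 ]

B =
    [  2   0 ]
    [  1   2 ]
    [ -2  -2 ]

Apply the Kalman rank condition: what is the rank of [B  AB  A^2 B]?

3

AB = [[2, 0], [5, 0], [-6, -8]]
A^2B = [[2, 16], [5, 8], [-22, -16]]
Controllability matrix C = [B  AB  A^2B] = [[2, 0, 2, 0, 2, 16], [1, 2, 5, 0, 5, 8], [-2, -2, -6, -8, -22, -16]]
Take the 3×3 submatrix of C formed by columns 1, 2, 4: [[2, 0, 0], [1, 2, 0], [-2, -2, -8]]. Its determinant is 2·(2·(-8) - 0·(-2)) - 0·(1·(-8) - 0·(-2)) + 0·(1·(-2) - 2·(-2)) = 2·(-16) - 0·(-8) + 0·2 = -32 ≠ 0.
So rank(C) ≥ 3; since C has 3 rows, rank(C) = 3.
rank(C) = 3 = n, so the pair (A, B) is completely controllable.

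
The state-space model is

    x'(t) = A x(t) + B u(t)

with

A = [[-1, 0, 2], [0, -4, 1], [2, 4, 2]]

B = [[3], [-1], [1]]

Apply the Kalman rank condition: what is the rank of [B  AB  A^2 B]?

AB = [[-1], [5], [4]]
A^2B = [[9], [-16], [26]]
Controllability matrix C = [B  AB  A^2B] = [[3, -1, 9], [-1, 5, -16], [1, 4, 26]]
det(C) = 3·(5·26 - (-16)·4) - (-1)·((-1)·26 - (-16)·1) + 9·((-1)·4 - 5·1) = 3·194 - (-1)·(-10) + 9·(-9) = 491 ≠ 0, so rank(C) = 3.
rank(C) = 3 = n, so the pair (A, B) is completely controllable.

3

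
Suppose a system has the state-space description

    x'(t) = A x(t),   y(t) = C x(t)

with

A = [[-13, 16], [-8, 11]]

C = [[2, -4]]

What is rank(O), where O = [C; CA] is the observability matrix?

CA = [[6, -12]]
Observability matrix O = [C; CA] = [[2, -4], [6, -12]]
Every row of O is a scalar multiple of row 1 = [2, -4] (multipliers 1, 3), so the rows span a one-dimensional space.
O ≠ 0, hence rank(O) = 1.
rank(O) = 1 < n = 2, so the pair (A, C) is not completely observable.

1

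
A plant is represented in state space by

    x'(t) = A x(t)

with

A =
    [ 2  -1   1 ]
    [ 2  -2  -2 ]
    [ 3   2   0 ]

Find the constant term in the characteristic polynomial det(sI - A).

-24

Expand det(sI - A) for the 3×3 matrix.
p(s) = s^3 - s - 24.
(Check: constant term = det(-A) = (-1)^3 det A = -24; coefficient of s^2 = -tr A = 0.)
The constant term is -24.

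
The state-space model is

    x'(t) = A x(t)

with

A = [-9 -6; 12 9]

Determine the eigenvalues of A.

det(sI - A) = s^2 - (tr A)s + det A, with tr A = (-9) + 9 = 0 and det A = (-9)·9 - (-6)·12 = -81 - (-72) = -9.
So p(s) = det(sI - A) = s^2 - 9.
Factor s^2 - 9: two numbers with sum 0 and product -9 are 3 and -3, so s^2 - 9 = (s - 3)(s + 3).
Hence p(s) = (s - 3) (s + 3), with roots -3, 3.
At least one eigenvalue has non-negative real part, so the system is not asymptotically stable.

-3, 3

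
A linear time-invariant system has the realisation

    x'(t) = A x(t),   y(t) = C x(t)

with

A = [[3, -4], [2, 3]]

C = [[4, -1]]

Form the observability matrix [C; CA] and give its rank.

2

CA = [[10, -19]]
Observability matrix O = [C; CA] = [[4, -1], [10, -19]]
det(O) = 4·(-19) - (-1)·10 = -76 - (-10) = -66 ≠ 0, so rank(O) = 2.
rank(O) = 2 = n, so the pair (A, C) is completely observable.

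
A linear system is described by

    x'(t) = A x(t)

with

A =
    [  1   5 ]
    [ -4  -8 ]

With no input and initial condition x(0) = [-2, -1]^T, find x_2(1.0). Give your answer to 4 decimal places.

0.3593

det(sI - A) = s^2 - (tr A)s + det A, with tr A = 1 + (-8) = -7 and det A = 1·(-8) - 5·(-4) = -8 - (-20) = 12.
So p(s) = det(sI - A) = s^2 + 7s + 12.
Factor s^2 + 7s + 12: two numbers with sum -7 and product 12 are -3 and -4, so s^2 + 7s + 12 = (s + 3)(s + 4).
Hence p(s) = (s + 3) (s + 4), with roots -4, -3.
The eigenvalues -4, -3 are distinct and real, so A is diagonalisable and x(t) = e^{At} x(0) = V diag(e^{λ_i t}) V^{-1} x(0), where the columns of V are the eigenvectors.
λ = -4: A - (-4)I = [[5, 5], [-4, -4]]. Row 1 gives 5·v1 + 5·v2 = 0, so take v_1 = [-1, 1]^T.
λ = -3: A - (-3)I = [[4, 5], [-4, -5]]. Row 1 gives 4·v1 + 5·v2 = 0, so take v_2 = [5, -4]^T.
V = [v_1 v_2] = [[-1, 5], [1, -4]] has det V = -1, so V^{-1} = adj(V)/det V = [[4, 5], [1, 1]].
Modal coordinates z(0) = V^{-1} x(0): 4·(-2) + 5·(-1) = -13; 1·(-2) + 1·(-1) = -3; so z(0) = [-13, -3]^T.
x_2(t) = Σ_i (v_i)_2 · z_i(0) · e^{λ_i t} (row 2 of V times the modal terms).
x_2(1.0) = 1·(-13)·e^{-4·1.0} + (-4)·(-3)·e^{-3·1.0} = (-13)·0.018316 + 12·0.049787 = 0.3593.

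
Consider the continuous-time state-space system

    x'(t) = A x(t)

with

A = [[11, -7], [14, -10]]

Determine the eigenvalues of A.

-3, 4

det(sI - A) = s^2 - (tr A)s + det A, with tr A = 11 + (-10) = 1 and det A = 11·(-10) - (-7)·14 = -110 - (-98) = -12.
So p(s) = det(sI - A) = s^2 - s - 12.
Factor s^2 - s - 12: two numbers with sum 1 and product -12 are 4 and -3, so s^2 - s - 12 = (s - 4)(s + 3).
Hence p(s) = (s - 4) (s + 3), with roots -3, 4.
At least one eigenvalue has non-negative real part, so the system is not asymptotically stable.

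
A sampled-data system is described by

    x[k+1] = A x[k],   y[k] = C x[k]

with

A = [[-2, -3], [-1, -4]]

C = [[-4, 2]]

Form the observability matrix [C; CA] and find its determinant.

CA = [[6, 4]]
Observability matrix O = [C; CA] = [[-4, 2], [6, 4]]
det(O) = (-4)·4 - 2·6 = -16 - 12 = -28
Since det(O) ≠ 0, rank(O) = 2 and the system is completely observable.

-28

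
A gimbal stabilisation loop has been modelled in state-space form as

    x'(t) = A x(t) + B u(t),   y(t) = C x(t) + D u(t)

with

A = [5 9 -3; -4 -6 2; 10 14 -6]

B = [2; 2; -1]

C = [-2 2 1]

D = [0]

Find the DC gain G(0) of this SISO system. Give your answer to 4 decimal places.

G(0) = C(-A)^{-1}B + D = -C A^{-1} B + D.
det A = -8, so A^{-1} = (1/-8)·adj(A) = [[-1, -3/2, 0], [1/2, 0, -1/4], [-1/2, -5/2, -3/4]]
A^{-1} B = [-5, 5/4, -21/4]^T
C A^{-1} B = 29/4
G(0) = D - C A^{-1} B = 0 - (29/4) = -29/4 ≈ -7.2500

-7.2500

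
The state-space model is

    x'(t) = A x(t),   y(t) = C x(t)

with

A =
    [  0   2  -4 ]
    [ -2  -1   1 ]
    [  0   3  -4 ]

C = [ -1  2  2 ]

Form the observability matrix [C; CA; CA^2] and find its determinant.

CA = [[-4, 2, -2]]
CA^2 = [[-4, -16, 26]]
Observability matrix O = [C; CA; CA^2] = [[-1, 2, 2], [-4, 2, -2], [-4, -16, 26]]
Expanding along the first row, det(O) = (-1)·(2·26 - (-2)·(-16)) - 2·((-4)·26 - (-2)·(-4)) + 2·((-4)·(-16) - 2·(-4)) = (-1)·20 - 2·(-112) + 2·72 = 348
Since det(O) ≠ 0, rank(O) = 3 and the system is completely observable.

348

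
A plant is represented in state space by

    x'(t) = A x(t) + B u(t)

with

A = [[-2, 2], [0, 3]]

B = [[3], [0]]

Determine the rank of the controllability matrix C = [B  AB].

1

AB = [[-6], [0]]
Controllability matrix C = [B  AB] = [[3, -6], [0, 0]]
Every column of C is a scalar multiple of column 1 = [3, 0] (multipliers 1, -2), so the columns span a one-dimensional space.
C ≠ 0, hence rank(C) = 1.
rank(C) = 1 < n = 2, so the pair (A, B) is not completely controllable.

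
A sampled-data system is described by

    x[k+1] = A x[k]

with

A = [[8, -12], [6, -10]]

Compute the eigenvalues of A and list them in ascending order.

-4, 2

det(zI - A) = z^2 - (tr A)z + det A, with tr A = 8 + (-10) = -2 and det A = 8·(-10) - (-12)·6 = -80 - (-72) = -8.
So p(z) = det(zI - A) = z^2 + 2z - 8.
Factor z^2 + 2z - 8: two numbers with sum -2 and product -8 are 2 and -4, so z^2 + 2z - 8 = (z - 2)(z + 4).
Hence p(z) = (z - 2) (z + 4), with roots -4, 2.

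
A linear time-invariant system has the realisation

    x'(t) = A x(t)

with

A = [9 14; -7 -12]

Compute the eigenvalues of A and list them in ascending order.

-5, 2

det(sI - A) = s^2 - (tr A)s + det A, with tr A = 9 + (-12) = -3 and det A = 9·(-12) - 14·(-7) = -108 - (-98) = -10.
So p(s) = det(sI - A) = s^2 + 3s - 10.
Factor s^2 + 3s - 10: two numbers with sum -3 and product -10 are 2 and -5, so s^2 + 3s - 10 = (s - 2)(s + 5).
Hence p(s) = (s - 2) (s + 5), with roots -5, 2.
At least one eigenvalue has non-negative real part, so the system is not asymptotically stable.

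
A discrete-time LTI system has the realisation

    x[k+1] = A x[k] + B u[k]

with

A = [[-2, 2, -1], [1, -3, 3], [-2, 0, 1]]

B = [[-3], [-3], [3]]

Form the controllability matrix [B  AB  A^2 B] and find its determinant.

AB = [[-3], [15], [9]]
A^2B = [[27], [-21], [15]]
Controllability matrix C = [B  AB  A^2B] = [[-3, -3, 27], [-3, 15, -21], [3, 9, 15]]
Expanding along the first row, det(C) = (-3)·(15·15 - (-21)·9) - (-3)·((-3)·15 - (-21)·3) + 27·((-3)·9 - 15·3) = (-3)·414 - (-3)·18 + 27·(-72) = -3132
Since det(C) ≠ 0, rank(C) = 3 and the system is completely controllable.

-3132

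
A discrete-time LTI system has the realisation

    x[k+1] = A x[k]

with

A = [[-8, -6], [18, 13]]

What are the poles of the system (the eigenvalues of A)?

1, 4

det(zI - A) = z^2 - (tr A)z + det A, with tr A = (-8) + 13 = 5 and det A = (-8)·13 - (-6)·18 = -104 - (-108) = 4.
So p(z) = det(zI - A) = z^2 - 5z + 4.
Factor z^2 - 5z + 4: two numbers with sum 5 and product 4 are 4 and 1, so z^2 - 5z + 4 = (z - 4)(z - 1).
Hence p(z) = (z - 4) (z - 1), with roots 1, 4.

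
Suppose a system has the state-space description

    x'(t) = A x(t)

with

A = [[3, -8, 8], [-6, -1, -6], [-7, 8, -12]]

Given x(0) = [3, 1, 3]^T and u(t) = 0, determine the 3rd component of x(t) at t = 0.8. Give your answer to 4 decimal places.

det(sI - A) = s^3 - (tr A)s^2 + (M11 + M22 + M33)s - det A, where Mii is the 2×2 principal minor of A obtained by deleting row i and column i.
tr A = 3 + (-1) + (-12) = -10; M11 = (-1)·(-12) - (-6)·8 = 12 - (-48) = 60; M22 = 3·(-12) - 8·(-7) = -36 - (-56) = 20; M33 = 3·(-1) - (-8)·(-6) = -3 - 48 = -51; sum of minors = 29.
det A = 3·((-1)·(-12) - (-6)·8) - (-8)·((-6)·(-12) - (-6)·(-7)) + 8·((-6)·8 - (-1)·(-7)) = 3·60 - (-8)·30 + 8·(-55) = -20.
So p(s) = det(sI - A) = s^3 + 10s^2 + 29s + 20.
Rational-root test: any integer root divides 20. Testing small divisors, s = -1 works: p(-1) = -1 + 10 + (-29) + 20 = 0, so (s + 1) is a factor.
Dividing, p(s) = (s + 1)(s^2 + 9s + 20).
Factor s^2 + 9s + 20: two numbers with sum -9 and product 20 are -4 and -5, so s^2 + 9s + 20 = (s + 4)(s + 5).
Hence p(s) = (s + 1) (s + 4) (s + 5), with roots -5, -4, -1.
The eigenvalues -5, -4, -1 are distinct and real, so A is diagonalisable and x(t) = e^{At} x(0) = V diag(e^{λ_i t}) V^{-1} x(0), where the columns of V are the eigenvectors.
λ = -5: A - (-5)I = [[8, -8, 8], [-6, 4, -6], [-7, 8, -7]]. v must be orthogonal to every row; (row 1) × (row 2) = [16, 0, -16], so take v_1 = [1, 0, -1]^T.
λ = -4: A - (-4)I = [[7, -8, 8], [-6, 3, -6], [-7, 8, -8]]. v must be orthogonal to every row; (row 1) × (row 2) = [24, -6, -27], so take v_2 = [8, -2, -9]^T.
λ = -1: A - (-1)I = [[4, -8, 8], [-6, 0, -6], [-7, 8, -11]]. v must be orthogonal to every row; (row 1) × (row 2) = [48, -24, -48], so take v_3 = [-2, 1, 2]^T.
V = [v_1 v_2 v_3] = [[1, 8, -2], [0, -2, 1], [-1, -9, 2]] has det V = 1, so V^{-1} = adj(V)/det V = [[5, 2, 4], [-1, 0, -1], [-2, 1, -2]].
Modal coordinates z(0) = V^{-1} x(0): 5·3 + 2·1 + 4·3 = 29; (-1)·3 + 0·1 + (-1)·3 = -6; (-2)·3 + 1·1 + (-2)·3 = -11; so z(0) = [29, -6, -11]^T.
x_3(t) = Σ_i (v_i)_3 · z_i(0) · e^{λ_i t} (row 3 of V times the modal terms).
x_3(0.8) = (-1)·29·e^{-5·0.8} + (-9)·(-6)·e^{-4·0.8} + 2·(-11)·e^{-1·0.8} = (-29)·0.01831564 + 54·0.04076220 + (-22)·0.44932896 = -8.2152.

-8.2152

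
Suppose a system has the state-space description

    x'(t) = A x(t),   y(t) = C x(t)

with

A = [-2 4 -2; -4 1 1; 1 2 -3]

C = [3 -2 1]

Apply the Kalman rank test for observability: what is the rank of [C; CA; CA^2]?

CA = [[3, 12, -11]]
CA^2 = [[-65, 2, 39]]
Observability matrix O = [C; CA; CA^2] = [[3, -2, 1], [3, 12, -11], [-65, 2, 39]]
det(O) = 3·(12·39 - (-11)·2) - (-2)·(3·39 - (-11)·(-65)) + 1·(3·2 - 12·(-65)) = 3·490 - (-2)·(-598) + 1·786 = 1060 ≠ 0, so rank(O) = 3.
rank(O) = 3 = n, so the pair (A, C) is completely observable.

3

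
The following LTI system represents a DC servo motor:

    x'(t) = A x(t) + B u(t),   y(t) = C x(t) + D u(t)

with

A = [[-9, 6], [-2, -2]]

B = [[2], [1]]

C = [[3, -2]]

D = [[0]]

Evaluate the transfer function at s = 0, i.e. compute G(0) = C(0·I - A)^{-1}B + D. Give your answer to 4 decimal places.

0.6667

G(0) = C(-A)^{-1}B + D = -C A^{-1} B + D.
det A = 30, so A^{-1} = (1/30)·adj(A) = [[-1/15, -1/5], [1/15, -3/10]]
A^{-1} B = [-1/3, -1/6]^T
C A^{-1} B = -2/3
G(0) = D - C A^{-1} B = 0 - (-2/3) = 2/3 ≈ 0.6667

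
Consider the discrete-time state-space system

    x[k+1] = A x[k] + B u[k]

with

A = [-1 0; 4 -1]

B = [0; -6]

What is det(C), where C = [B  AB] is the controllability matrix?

AB = [[0], [6]]
Controllability matrix C = [B  AB] = [[0, 0], [-6, 6]]
det(C) = 0·6 - 0·(-6) = 0 - 0 = 0
Since det(C) = 0, rank(C) < 2 and the system is not completely controllable.

0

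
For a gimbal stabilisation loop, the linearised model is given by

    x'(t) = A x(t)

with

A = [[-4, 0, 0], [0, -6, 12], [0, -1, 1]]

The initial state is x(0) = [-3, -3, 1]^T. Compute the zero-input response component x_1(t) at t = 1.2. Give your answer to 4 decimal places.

det(sI - A) = s^3 - (tr A)s^2 + (M11 + M22 + M33)s - det A, where Mii is the 2×2 principal minor of A obtained by deleting row i and column i.
tr A = (-4) + (-6) + 1 = -9; M11 = (-6)·1 - 12·(-1) = -6 - (-12) = 6; M22 = (-4)·1 - 0·0 = -4 - 0 = -4; M33 = (-4)·(-6) - 0·0 = 24 - 0 = 24; sum of minors = 26.
det A = (-4)·((-6)·1 - 12·(-1)) - 0·(0·1 - 12·0) + 0·(0·(-1) - (-6)·0) = (-4)·6 - 0·0 + 0·0 = -24.
So p(s) = det(sI - A) = s^3 + 9s^2 + 26s + 24.
Rational-root test: any integer root divides 24. Testing small divisors, s = -2 works: p(-2) = -8 + 36 + (-52) + 24 = 0, so (s + 2) is a factor.
Dividing, p(s) = (s + 2)(s^2 + 7s + 12).
Factor s^2 + 7s + 12: two numbers with sum -7 and product 12 are -3 and -4, so s^2 + 7s + 12 = (s + 3)(s + 4).
Hence p(s) = (s + 2) (s + 3) (s + 4), with roots -4, -3, -2.
The eigenvalues -4, -3, -2 are distinct and real, so A is diagonalisable and x(t) = e^{At} x(0) = V diag(e^{λ_i t}) V^{-1} x(0), where the columns of V are the eigenvectors.
λ = -4: A - (-4)I = [[0, 0, 0], [0, -2, 12], [0, -1, 5]]. v must be orthogonal to every row; (row 2) × (row 3) = [2, 0, 0], so take v_1 = [1, 0, 0]^T.
λ = -3: A - (-3)I = [[-1, 0, 0], [0, -3, 12], [0, -1, 4]]. v must be orthogonal to every row; (row 1) × (row 2) = [0, 12, 3], so take v_2 = [0, 4, 1]^T.
λ = -2: A - (-2)I = [[-2, 0, 0], [0, -4, 12], [0, -1, 3]]. v must be orthogonal to every row; (row 1) × (row 2) = [0, 24, 8], so take v_3 = [0, -3, -1]^T.
V = [v_1 v_2 v_3] = [[1, 0, 0], [0, 4, -3], [0, 1, -1]] has det V = -1, so V^{-1} = adj(V)/det V = [[1, 0, 0], [0, 1, -3], [0, 1, -4]].
Modal coordinates z(0) = V^{-1} x(0): 1·(-3) + 0·(-3) + 0·1 = -3; 0·(-3) + 1·(-3) + (-3)·1 = -6; 0·(-3) + 1·(-3) + (-4)·1 = -7; so z(0) = [-3, -6, -7]^T.
x_1(t) = Σ_i (v_i)_1 · z_i(0) · e^{λ_i t} (row 1 of V times the modal terms).
x_1(1.2) = 1·(-3)·e^{-4·1.2} + 0·(-6)·e^{-3·1.2} + 0·(-7)·e^{-2·1.2} = (-3)·0.008230 + 0·0.027324 + 0·0.090718 = -0.0247.

-0.0247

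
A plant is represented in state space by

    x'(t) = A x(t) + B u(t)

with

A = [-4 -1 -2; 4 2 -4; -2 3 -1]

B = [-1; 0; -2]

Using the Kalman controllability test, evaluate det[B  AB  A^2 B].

AB = [[8], [4], [4]]
A^2B = [[-44], [24], [-8]]
Controllability matrix C = [B  AB  A^2B] = [[-1, 8, -44], [0, 4, 24], [-2, 4, -8]]
Expanding along the first row, det(C) = (-1)·(4·(-8) - 24·4) - 8·(0·(-8) - 24·(-2)) + (-44)·(0·4 - 4·(-2)) = (-1)·(-128) - 8·48 + (-44)·8 = -608
Since det(C) ≠ 0, rank(C) = 3 and the system is completely controllable.

-608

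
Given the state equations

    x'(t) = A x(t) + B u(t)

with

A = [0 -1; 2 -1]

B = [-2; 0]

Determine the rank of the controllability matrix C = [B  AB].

AB = [[0], [-4]]
Controllability matrix C = [B  AB] = [[-2, 0], [0, -4]]
det(C) = (-2)·(-4) - 0·0 = 8 - 0 = 8 ≠ 0, so rank(C) = 2.
rank(C) = 2 = n, so the pair (A, B) is completely controllable.

2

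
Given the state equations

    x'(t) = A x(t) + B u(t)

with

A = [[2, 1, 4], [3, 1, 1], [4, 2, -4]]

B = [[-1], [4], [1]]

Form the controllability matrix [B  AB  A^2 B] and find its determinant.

-636

AB = [[6], [2], [0]]
A^2B = [[14], [20], [28]]
Controllability matrix C = [B  AB  A^2B] = [[-1, 6, 14], [4, 2, 20], [1, 0, 28]]
Expanding along the first row, det(C) = (-1)·(2·28 - 20·0) - 6·(4·28 - 20·1) + 14·(4·0 - 2·1) = (-1)·56 - 6·92 + 14·(-2) = -636
Since det(C) ≠ 0, rank(C) = 3 and the system is completely controllable.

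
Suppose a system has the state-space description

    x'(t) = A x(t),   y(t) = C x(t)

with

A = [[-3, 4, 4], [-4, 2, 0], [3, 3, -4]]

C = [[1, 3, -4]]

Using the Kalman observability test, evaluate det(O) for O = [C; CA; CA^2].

CA = [[-27, -2, 20]]
CA^2 = [[149, -52, -188]]
Observability matrix O = [C; CA; CA^2] = [[1, 3, -4], [-27, -2, 20], [149, -52, -188]]
Expanding along the first row, det(O) = 1·((-2)·(-188) - 20·(-52)) - 3·((-27)·(-188) - 20·149) + (-4)·((-27)·(-52) - (-2)·149) = 1·1416 - 3·2096 + (-4)·1702 = -11680
Since det(O) ≠ 0, rank(O) = 3 and the system is completely observable.

-11680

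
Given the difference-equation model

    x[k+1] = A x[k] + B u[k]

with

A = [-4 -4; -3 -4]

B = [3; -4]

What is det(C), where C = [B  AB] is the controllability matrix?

AB = [[4], [7]]
Controllability matrix C = [B  AB] = [[3, 4], [-4, 7]]
det(C) = 3·7 - 4·(-4) = 21 - (-16) = 37
Since det(C) ≠ 0, rank(C) = 2 and the system is completely controllable.

37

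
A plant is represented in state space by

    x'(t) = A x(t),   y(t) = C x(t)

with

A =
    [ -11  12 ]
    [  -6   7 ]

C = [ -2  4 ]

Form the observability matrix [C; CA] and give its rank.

1

CA = [[-2, 4]]
Observability matrix O = [C; CA] = [[-2, 4], [-2, 4]]
Every row of O is a scalar multiple of row 1 = [-2, 4] (multipliers 1, 1), so the rows span a one-dimensional space.
O ≠ 0, hence rank(O) = 1.
rank(O) = 1 < n = 2, so the pair (A, C) is not completely observable.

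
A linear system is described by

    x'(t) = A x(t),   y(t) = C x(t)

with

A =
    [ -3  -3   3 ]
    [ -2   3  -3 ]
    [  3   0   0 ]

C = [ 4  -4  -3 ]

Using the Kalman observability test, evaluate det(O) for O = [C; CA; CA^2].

-29715

CA = [[-13, -24, 24]]
CA^2 = [[159, -33, 33]]
Observability matrix O = [C; CA; CA^2] = [[4, -4, -3], [-13, -24, 24], [159, -33, 33]]
Expanding along the first row, det(O) = 4·((-24)·33 - 24·(-33)) - (-4)·((-13)·33 - 24·159) + (-3)·((-13)·(-33) - (-24)·159) = 4·0 - (-4)·(-4245) + (-3)·4245 = -29715
Since det(O) ≠ 0, rank(O) = 3 and the system is completely observable.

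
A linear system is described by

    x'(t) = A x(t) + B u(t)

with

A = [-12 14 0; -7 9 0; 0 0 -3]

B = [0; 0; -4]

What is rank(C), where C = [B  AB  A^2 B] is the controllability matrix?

AB = [[0], [0], [12]]
A^2B = [[0], [0], [-36]]
Controllability matrix C = [B  AB  A^2B] = [[0, 0, 0], [0, 0, 0], [-4, 12, -36]]
Every column of C is a scalar multiple of column 1 = [0, 0, -4] (multipliers 1, -3, 9), so the columns span a one-dimensional space.
C ≠ 0, hence rank(C) = 1.
rank(C) = 1 < n = 3, so the pair (A, B) is not completely controllable.

1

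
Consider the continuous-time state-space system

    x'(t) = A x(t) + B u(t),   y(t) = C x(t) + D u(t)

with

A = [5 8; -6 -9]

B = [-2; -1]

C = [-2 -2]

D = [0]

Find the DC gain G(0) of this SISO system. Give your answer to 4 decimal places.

6.0000

G(0) = C(-A)^{-1}B + D = -C A^{-1} B + D.
det A = 3, so A^{-1} = (1/3)·adj(A) = [[-3, -8/3], [2, 5/3]]
A^{-1} B = [26/3, -17/3]^T
C A^{-1} B = -6
G(0) = D - C A^{-1} B = 0 - (-6) = 6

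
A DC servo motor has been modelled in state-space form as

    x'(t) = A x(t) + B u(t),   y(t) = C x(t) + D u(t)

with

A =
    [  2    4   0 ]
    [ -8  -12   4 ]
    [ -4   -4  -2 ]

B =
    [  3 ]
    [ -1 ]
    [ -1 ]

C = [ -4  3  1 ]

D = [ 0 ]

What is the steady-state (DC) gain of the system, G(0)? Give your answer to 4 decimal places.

G(0) = C(-A)^{-1}B + D = -C A^{-1} B + D.
det A = -48, so A^{-1} = (1/-48)·adj(A) = [[-5/6, -1/6, -1/3], [2/3, 1/12, 1/6], [1/3, 1/6, -1/6]]
A^{-1} B = [-2, 7/4, 1]^T
C A^{-1} B = 57/4
G(0) = D - C A^{-1} B = 0 - (57/4) = -57/4 ≈ -14.2500

-14.2500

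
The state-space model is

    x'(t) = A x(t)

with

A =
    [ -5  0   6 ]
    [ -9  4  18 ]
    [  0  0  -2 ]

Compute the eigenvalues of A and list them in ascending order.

-5, -2, 4

det(sI - A) = s^3 - (tr A)s^2 + (M11 + M22 + M33)s - det A, where Mii is the 2×2 principal minor of A obtained by deleting row i and column i.
tr A = (-5) + 4 + (-2) = -3; M11 = 4·(-2) - 18·0 = -8 - 0 = -8; M22 = (-5)·(-2) - 6·0 = 10 - 0 = 10; M33 = (-5)·4 - 0·(-9) = -20 - 0 = -20; sum of minors = -18.
det A = (-5)·(4·(-2) - 18·0) - 0·((-9)·(-2) - 18·0) + 6·((-9)·0 - 4·0) = (-5)·(-8) - 0·18 + 6·0 = 40.
So p(s) = det(sI - A) = s^3 + 3s^2 - 18s - 40.
Rational-root test: any integer root divides -40. Testing small divisors, s = -2 works: p(-2) = -8 + 12 + 36 + (-40) = 0, so (s + 2) is a factor.
Dividing, p(s) = (s + 2)(s^2 + s - 20).
Factor s^2 + s - 20: two numbers with sum -1 and product -20 are 4 and -5, so s^2 + s - 20 = (s - 4)(s + 5).
Hence p(s) = (s - 4) (s + 2) (s + 5), with roots -5, -2, 4.
At least one eigenvalue has non-negative real part, so the system is not asymptotically stable.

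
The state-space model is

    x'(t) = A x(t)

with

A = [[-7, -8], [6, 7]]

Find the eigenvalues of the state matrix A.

-1, 1

det(sI - A) = s^2 - (tr A)s + det A, with tr A = (-7) + 7 = 0 and det A = (-7)·7 - (-8)·6 = -49 - (-48) = -1.
So p(s) = det(sI - A) = s^2 - 1.
Factor s^2 - 1: two numbers with sum 0 and product -1 are 1 and -1, so s^2 - 1 = (s - 1)(s + 1).
Hence p(s) = (s - 1) (s + 1), with roots -1, 1.
At least one eigenvalue has non-negative real part, so the system is not asymptotically stable.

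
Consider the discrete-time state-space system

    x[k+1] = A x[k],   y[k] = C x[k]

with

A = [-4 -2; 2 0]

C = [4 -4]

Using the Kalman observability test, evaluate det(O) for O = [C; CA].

-128

CA = [[-24, -8]]
Observability matrix O = [C; CA] = [[4, -4], [-24, -8]]
det(O) = 4·(-8) - (-4)·(-24) = -32 - 96 = -128
Since det(O) ≠ 0, rank(O) = 2 and the system is completely observable.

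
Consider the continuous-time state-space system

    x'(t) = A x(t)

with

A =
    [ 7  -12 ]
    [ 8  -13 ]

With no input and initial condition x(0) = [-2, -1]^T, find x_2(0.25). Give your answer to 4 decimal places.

det(sI - A) = s^2 - (tr A)s + det A, with tr A = 7 + (-13) = -6 and det A = 7·(-13) - (-12)·8 = -91 - (-96) = 5.
So p(s) = det(sI - A) = s^2 + 6s + 5.
Factor s^2 + 6s + 5: two numbers with sum -6 and product 5 are -1 and -5, so s^2 + 6s + 5 = (s + 1)(s + 5).
Hence p(s) = (s + 1) (s + 5), with roots -5, -1.
The eigenvalues -5, -1 are distinct and real, so A is diagonalisable and x(t) = e^{At} x(0) = V diag(e^{λ_i t}) V^{-1} x(0), where the columns of V are the eigenvectors.
λ = -5: A - (-5)I = [[12, -12], [8, -8]]. Row 1 gives 12·v1 + (-12)·v2 = 0, so take v_1 = [1, 1]^T.
λ = -1: A - (-1)I = [[8, -12], [8, -12]]. Row 1 gives 8·v1 + (-12)·v2 = 0, so take v_2 = [-3, -2]^T.
V = [v_1 v_2] = [[1, -3], [1, -2]] has det V = 1, so V^{-1} = adj(V)/det V = [[-2, 3], [-1, 1]].
Modal coordinates z(0) = V^{-1} x(0): (-2)·(-2) + 3·(-1) = 1; (-1)·(-2) + 1·(-1) = 1; so z(0) = [1, 1]^T.
x_2(t) = Σ_i (v_i)_2 · z_i(0) · e^{λ_i t} (row 2 of V times the modal terms).
x_2(0.25) = 1·1·e^{-5·0.25} + (-2)·1·e^{-1·0.25} = 1·0.286505 + (-2)·0.778801 = -1.2711.

-1.2711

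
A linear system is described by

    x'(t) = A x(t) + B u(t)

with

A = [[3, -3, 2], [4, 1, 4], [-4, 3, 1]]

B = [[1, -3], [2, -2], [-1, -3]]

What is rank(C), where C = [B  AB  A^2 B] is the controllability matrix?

3

AB = [[-5, -9], [2, -26], [1, 3]]
A^2B = [[-19, 57], [-14, -50], [27, -39]]
Controllability matrix C = [B  AB  A^2B] = [[1, -3, -5, -9, -19, 57], [2, -2, 2, -26, -14, -50], [-1, -3, 1, 3, 27, -39]]
Take the 3×3 submatrix of C formed by columns 1, 2, 3: [[1, -3, -5], [2, -2, 2], [-1, -3, 1]]. Its determinant is 1·((-2)·1 - 2·(-3)) - (-3)·(2·1 - 2·(-1)) + (-5)·(2·(-3) - (-2)·(-1)) = 1·4 - (-3)·4 + (-5)·(-8) = 56 ≠ 0.
So rank(C) ≥ 3; since C has 3 rows, rank(C) = 3.
rank(C) = 3 = n, so the pair (A, B) is completely controllable.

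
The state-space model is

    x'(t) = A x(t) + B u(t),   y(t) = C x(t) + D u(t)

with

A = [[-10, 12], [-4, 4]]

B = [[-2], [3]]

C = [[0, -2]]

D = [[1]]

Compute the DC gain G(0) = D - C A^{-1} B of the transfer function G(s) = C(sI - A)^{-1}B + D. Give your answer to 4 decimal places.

-8.5000

G(0) = C(-A)^{-1}B + D = -C A^{-1} B + D.
det A = 8, so A^{-1} = (1/8)·adj(A) = [[1/2, -3/2], [1/2, -5/4]]
A^{-1} B = [-11/2, -19/4]^T
C A^{-1} B = 19/2
G(0) = D - C A^{-1} B = 1 - (19/2) = -17/2 ≈ -8.5000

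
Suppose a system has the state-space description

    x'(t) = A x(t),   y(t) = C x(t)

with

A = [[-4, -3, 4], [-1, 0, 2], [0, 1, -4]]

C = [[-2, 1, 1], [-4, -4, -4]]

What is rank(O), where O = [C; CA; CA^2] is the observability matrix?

CA = [[7, 7, -10], [20, 8, -8]]
CA^2 = [[-35, -31, 82], [-88, -68, 128]]
Observability matrix O = [C; CA; CA^2] = [[-2, 1, 1], [-4, -4, -4], [7, 7, -10], [20, 8, -8], [-35, -31, 82], [-88, -68, 128]]
Take the 3×3 submatrix of O formed by rows 1, 2, 3: [[-2, 1, 1], [-4, -4, -4], [7, 7, -10]]. Its determinant is (-2)·((-4)·(-10) - (-4)·7) - 1·((-4)·(-10) - (-4)·7) + 1·((-4)·7 - (-4)·7) = (-2)·68 - 1·68 + 1·0 = -204 ≠ 0.
So rank(O) ≥ 3; since O has 3 columns, rank(O) = 3.
rank(O) = 3 = n, so the pair (A, C) is completely observable.

3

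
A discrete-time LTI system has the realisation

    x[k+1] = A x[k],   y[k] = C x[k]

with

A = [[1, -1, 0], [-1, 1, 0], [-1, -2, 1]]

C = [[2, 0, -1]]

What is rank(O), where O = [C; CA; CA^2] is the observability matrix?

3

CA = [[3, 0, -1]]
CA^2 = [[4, -1, -1]]
Observability matrix O = [C; CA; CA^2] = [[2, 0, -1], [3, 0, -1], [4, -1, -1]]
det(O) = 2·(0·(-1) - (-1)·(-1)) - 0·(3·(-1) - (-1)·4) + (-1)·(3·(-1) - 0·4) = 2·(-1) - 0·1 + (-1)·(-3) = 1 ≠ 0, so rank(O) = 3.
rank(O) = 3 = n, so the pair (A, C) is completely observable.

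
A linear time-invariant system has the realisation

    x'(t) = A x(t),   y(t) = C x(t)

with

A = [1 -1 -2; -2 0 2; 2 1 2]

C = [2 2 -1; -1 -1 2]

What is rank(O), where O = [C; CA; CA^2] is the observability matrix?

CA = [[-4, -3, -2], [5, 3, 4]]
CA^2 = [[-2, 2, -2], [7, -1, 4]]
Observability matrix O = [C; CA; CA^2] = [[2, 2, -1], [-1, -1, 2], [-4, -3, -2], [5, 3, 4], [-2, 2, -2], [7, -1, 4]]
Take the 3×3 submatrix of O formed by rows 1, 2, 3: [[2, 2, -1], [-1, -1, 2], [-4, -3, -2]]. Its determinant is 2·((-1)·(-2) - 2·(-3)) - 2·((-1)·(-2) - 2·(-4)) + (-1)·((-1)·(-3) - (-1)·(-4)) = 2·8 - 2·10 + (-1)·(-1) = -3 ≠ 0.
So rank(O) ≥ 3; since O has 3 columns, rank(O) = 3.
rank(O) = 3 = n, so the pair (A, C) is completely observable.

3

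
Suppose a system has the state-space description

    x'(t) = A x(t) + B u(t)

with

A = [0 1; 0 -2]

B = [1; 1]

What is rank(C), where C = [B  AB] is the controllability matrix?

AB = [[1], [-2]]
Controllability matrix C = [B  AB] = [[1, 1], [1, -2]]
det(C) = 1·(-2) - 1·1 = -2 - 1 = -3 ≠ 0, so rank(C) = 2.
rank(C) = 2 = n, so the pair (A, B) is completely controllable.

2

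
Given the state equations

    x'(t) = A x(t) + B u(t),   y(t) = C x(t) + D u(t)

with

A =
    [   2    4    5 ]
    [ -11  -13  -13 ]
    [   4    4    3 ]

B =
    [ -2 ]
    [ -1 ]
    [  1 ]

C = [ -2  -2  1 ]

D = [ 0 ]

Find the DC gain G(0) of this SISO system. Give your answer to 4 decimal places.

-1.0000

G(0) = C(-A)^{-1}B + D = -C A^{-1} B + D.
det A = -10, so A^{-1} = (1/-10)·adj(A) = [[-13/10, -4/5, -13/10], [19/10, 7/5, 29/10], [-4/5, -4/5, -9/5]]
A^{-1} B = [21/10, -23/10, 3/5]^T
C A^{-1} B = 1
G(0) = D - C A^{-1} B = 0 - (1) = -1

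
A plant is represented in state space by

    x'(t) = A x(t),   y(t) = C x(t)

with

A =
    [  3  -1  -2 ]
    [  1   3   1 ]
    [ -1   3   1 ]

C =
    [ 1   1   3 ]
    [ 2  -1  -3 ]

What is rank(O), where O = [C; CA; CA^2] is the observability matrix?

CA = [[1, 11, 2], [8, -14, -8]]
CA^2 = [[12, 38, 11], [18, -74, -38]]
Observability matrix O = [C; CA; CA^2] = [[1, 1, 3], [2, -1, -3], [1, 11, 2], [8, -14, -8], [12, 38, 11], [18, -74, -38]]
Take the 3×3 submatrix of O formed by rows 1, 2, 3: [[1, 1, 3], [2, -1, -3], [1, 11, 2]]. Its determinant is 1·((-1)·2 - (-3)·11) - 1·(2·2 - (-3)·1) + 3·(2·11 - (-1)·1) = 1·31 - 1·7 + 3·23 = 93 ≠ 0.
So rank(O) ≥ 3; since O has 3 columns, rank(O) = 3.
rank(O) = 3 = n, so the pair (A, C) is completely observable.

3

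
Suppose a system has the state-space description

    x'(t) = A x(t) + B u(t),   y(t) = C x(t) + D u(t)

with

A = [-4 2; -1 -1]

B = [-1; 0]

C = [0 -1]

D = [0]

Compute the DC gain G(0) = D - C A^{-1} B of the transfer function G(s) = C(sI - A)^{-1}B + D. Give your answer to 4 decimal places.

G(0) = C(-A)^{-1}B + D = -C A^{-1} B + D.
det A = 6, so A^{-1} = (1/6)·adj(A) = [[-1/6, -1/3], [1/6, -2/3]]
A^{-1} B = [1/6, -1/6]^T
C A^{-1} B = 1/6
G(0) = D - C A^{-1} B = 0 - (1/6) = -1/6 ≈ -0.1667

-0.1667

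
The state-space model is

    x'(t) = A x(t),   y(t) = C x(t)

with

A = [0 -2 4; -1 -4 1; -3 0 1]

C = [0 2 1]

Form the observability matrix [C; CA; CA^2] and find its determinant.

CA = [[-5, -8, 3]]
CA^2 = [[-1, 42, -25]]
Observability matrix O = [C; CA; CA^2] = [[0, 2, 1], [-5, -8, 3], [-1, 42, -25]]
Expanding along the first row, det(O) = 0·((-8)·(-25) - 3·42) - 2·((-5)·(-25) - 3·(-1)) + 1·((-5)·42 - (-8)·(-1)) = 0·74 - 2·128 + 1·(-218) = -474
Since det(O) ≠ 0, rank(O) = 3 and the system is completely observable.

-474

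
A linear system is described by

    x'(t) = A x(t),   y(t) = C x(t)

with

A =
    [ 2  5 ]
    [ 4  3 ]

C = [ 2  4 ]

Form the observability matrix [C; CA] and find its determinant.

CA = [[20, 22]]
Observability matrix O = [C; CA] = [[2, 4], [20, 22]]
det(O) = 2·22 - 4·20 = 44 - 80 = -36
Since det(O) ≠ 0, rank(O) = 2 and the system is completely observable.

-36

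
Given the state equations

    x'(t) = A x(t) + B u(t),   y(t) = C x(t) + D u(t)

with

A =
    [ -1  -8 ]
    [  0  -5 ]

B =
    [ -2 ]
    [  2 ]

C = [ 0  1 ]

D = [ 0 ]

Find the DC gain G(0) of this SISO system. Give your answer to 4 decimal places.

G(0) = C(-A)^{-1}B + D = -C A^{-1} B + D.
det A = 5, so A^{-1} = (1/5)·adj(A) = [[-1, 8/5], [0, -1/5]]
A^{-1} B = [26/5, -2/5]^T
C A^{-1} B = -2/5
G(0) = D - C A^{-1} B = 0 - (-2/5) = 2/5 ≈ 0.4000

0.4000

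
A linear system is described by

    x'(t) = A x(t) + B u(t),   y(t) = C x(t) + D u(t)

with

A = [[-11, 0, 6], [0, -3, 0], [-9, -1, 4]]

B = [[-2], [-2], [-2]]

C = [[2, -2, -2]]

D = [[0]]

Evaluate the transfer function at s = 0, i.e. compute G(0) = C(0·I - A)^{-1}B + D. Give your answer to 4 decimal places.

G(0) = C(-A)^{-1}B + D = -C A^{-1} B + D.
det A = -30, so A^{-1} = (1/-30)·adj(A) = [[2/5, 1/5, -3/5], [0, -1/3, 0], [9/10, 11/30, -11/10]]
A^{-1} B = [0, 2/3, -1/3]^T
C A^{-1} B = -2/3
G(0) = D - C A^{-1} B = 0 - (-2/3) = 2/3 ≈ 0.6667

0.6667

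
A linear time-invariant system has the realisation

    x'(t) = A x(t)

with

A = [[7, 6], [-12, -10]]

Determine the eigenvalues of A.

det(sI - A) = s^2 - (tr A)s + det A, with tr A = 7 + (-10) = -3 and det A = 7·(-10) - 6·(-12) = -70 - (-72) = 2.
So p(s) = det(sI - A) = s^2 + 3s + 2.
Factor s^2 + 3s + 2: two numbers with sum -3 and product 2 are -1 and -2, so s^2 + 3s + 2 = (s + 1)(s + 2).
Hence p(s) = (s + 1) (s + 2), with roots -2, -1.
All eigenvalues have negative real part, so the system is asymptotically stable.

-2, -1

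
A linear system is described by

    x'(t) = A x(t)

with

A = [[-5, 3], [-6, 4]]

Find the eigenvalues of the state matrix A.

det(sI - A) = s^2 - (tr A)s + det A, with tr A = (-5) + 4 = -1 and det A = (-5)·4 - 3·(-6) = -20 - (-18) = -2.
So p(s) = det(sI - A) = s^2 + s - 2.
Factor s^2 + s - 2: two numbers with sum -1 and product -2 are 1 and -2, so s^2 + s - 2 = (s - 1)(s + 2).
Hence p(s) = (s - 1) (s + 2), with roots -2, 1.
At least one eigenvalue has non-negative real part, so the system is not asymptotically stable.

-2, 1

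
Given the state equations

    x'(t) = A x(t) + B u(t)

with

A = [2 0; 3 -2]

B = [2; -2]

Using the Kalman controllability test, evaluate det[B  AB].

28

AB = [[4], [10]]
Controllability matrix C = [B  AB] = [[2, 4], [-2, 10]]
det(C) = 2·10 - 4·(-2) = 20 - (-8) = 28
Since det(C) ≠ 0, rank(C) = 2 and the system is completely controllable.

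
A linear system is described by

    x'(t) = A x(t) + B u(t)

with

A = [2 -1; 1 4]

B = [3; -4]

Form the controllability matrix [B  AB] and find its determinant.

1

AB = [[10], [-13]]
Controllability matrix C = [B  AB] = [[3, 10], [-4, -13]]
det(C) = 3·(-13) - 10·(-4) = -39 - (-40) = 1
Since det(C) ≠ 0, rank(C) = 2 and the system is completely controllable.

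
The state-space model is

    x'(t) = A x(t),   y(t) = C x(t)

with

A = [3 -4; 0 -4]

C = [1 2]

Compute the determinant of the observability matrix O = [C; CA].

-18

CA = [[3, -12]]
Observability matrix O = [C; CA] = [[1, 2], [3, -12]]
det(O) = 1·(-12) - 2·3 = -12 - 6 = -18
Since det(O) ≠ 0, rank(O) = 2 and the system is completely observable.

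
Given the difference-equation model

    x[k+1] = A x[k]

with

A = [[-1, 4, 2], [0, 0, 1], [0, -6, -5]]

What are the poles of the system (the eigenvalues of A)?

-3, -2, -1

det(zI - A) = z^3 - (tr A)z^2 + (M11 + M22 + M33)z - det A, where Mii is the 2×2 principal minor of A obtained by deleting row i and column i.
tr A = (-1) + 0 + (-5) = -6; M11 = 0·(-5) - 1·(-6) = 0 - (-6) = 6; M22 = (-1)·(-5) - 2·0 = 5 - 0 = 5; M33 = (-1)·0 - 4·0 = 0 - 0 = 0; sum of minors = 11.
det A = (-1)·(0·(-5) - 1·(-6)) - 4·(0·(-5) - 1·0) + 2·(0·(-6) - 0·0) = (-1)·6 - 4·0 + 2·0 = -6.
So p(z) = det(zI - A) = z^3 + 6z^2 + 11z + 6.
Rational-root test: any integer root divides 6. Testing small divisors, z = -1 works: p(-1) = -1 + 6 + (-11) + 6 = 0, so (z + 1) is a factor.
Dividing, p(z) = (z + 1)(z^2 + 5z + 6).
Factor z^2 + 5z + 6: two numbers with sum -5 and product 6 are -2 and -3, so z^2 + 5z + 6 = (z + 2)(z + 3).
Hence p(z) = (z + 1) (z + 2) (z + 3), with roots -3, -2, -1.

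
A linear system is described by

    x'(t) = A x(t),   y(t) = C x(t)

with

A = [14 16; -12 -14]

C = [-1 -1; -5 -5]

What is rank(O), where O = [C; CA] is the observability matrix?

CA = [[-2, -2], [-10, -10]]
Observability matrix O = [C; CA] = [[-1, -1], [-5, -5], [-2, -2], [-10, -10]]
Every row of O is a scalar multiple of row 1 = [-1, -1] (multipliers 1, 5, 2, 10), so the rows span a one-dimensional space.
O ≠ 0, hence rank(O) = 1.
rank(O) = 1 < n = 2, so the pair (A, C) is not completely observable.

1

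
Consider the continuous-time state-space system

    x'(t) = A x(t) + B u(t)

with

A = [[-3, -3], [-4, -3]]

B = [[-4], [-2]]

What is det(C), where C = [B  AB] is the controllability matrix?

AB = [[18], [22]]
Controllability matrix C = [B  AB] = [[-4, 18], [-2, 22]]
det(C) = (-4)·22 - 18·(-2) = -88 - (-36) = -52
Since det(C) ≠ 0, rank(C) = 2 and the system is completely controllable.

-52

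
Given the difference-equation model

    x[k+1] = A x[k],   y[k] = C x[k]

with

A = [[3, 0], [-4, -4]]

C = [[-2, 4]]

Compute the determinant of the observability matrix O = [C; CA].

120

CA = [[-22, -16]]
Observability matrix O = [C; CA] = [[-2, 4], [-22, -16]]
det(O) = (-2)·(-16) - 4·(-22) = 32 - (-88) = 120
Since det(O) ≠ 0, rank(O) = 2 and the system is completely observable.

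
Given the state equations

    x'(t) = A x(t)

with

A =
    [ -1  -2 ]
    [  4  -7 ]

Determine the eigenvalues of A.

-5, -3

det(sI - A) = s^2 - (tr A)s + det A, with tr A = (-1) + (-7) = -8 and det A = (-1)·(-7) - (-2)·4 = 7 - (-8) = 15.
So p(s) = det(sI - A) = s^2 + 8s + 15.
Factor s^2 + 8s + 15: two numbers with sum -8 and product 15 are -3 and -5, so s^2 + 8s + 15 = (s + 3)(s + 5).
Hence p(s) = (s + 3) (s + 5), with roots -5, -3.
All eigenvalues have negative real part, so the system is asymptotically stable.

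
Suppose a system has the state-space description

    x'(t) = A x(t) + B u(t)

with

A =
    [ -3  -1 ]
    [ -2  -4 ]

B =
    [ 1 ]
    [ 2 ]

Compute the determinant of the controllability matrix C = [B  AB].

0

AB = [[-5], [-10]]
Controllability matrix C = [B  AB] = [[1, -5], [2, -10]]
det(C) = 1·(-10) - (-5)·2 = -10 - (-10) = 0
Since det(C) = 0, rank(C) < 2 and the system is not completely controllable.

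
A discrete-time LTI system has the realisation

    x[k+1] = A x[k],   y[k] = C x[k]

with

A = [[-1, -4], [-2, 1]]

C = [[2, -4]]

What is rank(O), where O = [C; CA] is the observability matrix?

CA = [[6, -12]]
Observability matrix O = [C; CA] = [[2, -4], [6, -12]]
Every row of O is a scalar multiple of row 1 = [2, -4] (multipliers 1, 3), so the rows span a one-dimensional space.
O ≠ 0, hence rank(O) = 1.
rank(O) = 1 < n = 2, so the pair (A, C) is not completely observable.

1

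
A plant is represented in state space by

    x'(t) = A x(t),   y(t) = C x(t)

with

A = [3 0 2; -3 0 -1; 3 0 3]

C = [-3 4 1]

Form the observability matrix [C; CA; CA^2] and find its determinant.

CA = [[-18, 0, -7]]
CA^2 = [[-75, 0, -57]]
Observability matrix O = [C; CA; CA^2] = [[-3, 4, 1], [-18, 0, -7], [-75, 0, -57]]
Expanding along the first row, det(O) = (-3)·(0·(-57) - (-7)·0) - 4·((-18)·(-57) - (-7)·(-75)) + 1·((-18)·0 - 0·(-75)) = (-3)·0 - 4·501 + 1·0 = -2004
Since det(O) ≠ 0, rank(O) = 3 and the system is completely observable.

-2004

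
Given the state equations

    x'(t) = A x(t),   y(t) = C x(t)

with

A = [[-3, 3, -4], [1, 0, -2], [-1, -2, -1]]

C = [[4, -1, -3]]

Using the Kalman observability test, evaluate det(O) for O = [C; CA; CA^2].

CA = [[-10, 18, -11]]
CA^2 = [[59, -8, 15]]
Observability matrix O = [C; CA; CA^2] = [[4, -1, -3], [-10, 18, -11], [59, -8, 15]]
Expanding along the first row, det(O) = 4·(18·15 - (-11)·(-8)) - (-1)·((-10)·15 - (-11)·59) + (-3)·((-10)·(-8) - 18·59) = 4·182 - (-1)·499 + (-3)·(-982) = 4173
Since det(O) ≠ 0, rank(O) = 3 and the system is completely observable.

4173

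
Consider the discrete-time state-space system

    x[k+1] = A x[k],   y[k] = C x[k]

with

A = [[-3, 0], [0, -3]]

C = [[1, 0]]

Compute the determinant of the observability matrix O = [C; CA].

CA = [[-3, 0]]
Observability matrix O = [C; CA] = [[1, 0], [-3, 0]]
det(O) = 1·0 - 0·(-3) = 0 - 0 = 0
Since det(O) = 0, rank(O) < 2 and the system is not completely observable.

0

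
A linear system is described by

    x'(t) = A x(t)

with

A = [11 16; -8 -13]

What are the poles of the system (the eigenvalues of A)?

det(sI - A) = s^2 - (tr A)s + det A, with tr A = 11 + (-13) = -2 and det A = 11·(-13) - 16·(-8) = -143 - (-128) = -15.
So p(s) = det(sI - A) = s^2 + 2s - 15.
Factor s^2 + 2s - 15: two numbers with sum -2 and product -15 are 3 and -5, so s^2 + 2s - 15 = (s - 3)(s + 5).
Hence p(s) = (s - 3) (s + 5), with roots -5, 3.
At least one eigenvalue has non-negative real part, so the system is not asymptotically stable.

-5, 3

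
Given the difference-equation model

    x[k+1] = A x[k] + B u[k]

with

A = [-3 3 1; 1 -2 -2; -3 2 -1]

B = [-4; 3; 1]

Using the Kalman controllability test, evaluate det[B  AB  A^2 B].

-2349

AB = [[22], [-12], [17]]
A^2B = [[-85], [12], [-107]]
Controllability matrix C = [B  AB  A^2B] = [[-4, 22, -85], [3, -12, 12], [1, 17, -107]]
Expanding along the first row, det(C) = (-4)·((-12)·(-107) - 12·17) - 22·(3·(-107) - 12·1) + (-85)·(3·17 - (-12)·1) = (-4)·1080 - 22·(-333) + (-85)·63 = -2349
Since det(C) ≠ 0, rank(C) = 3 and the system is completely controllable.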